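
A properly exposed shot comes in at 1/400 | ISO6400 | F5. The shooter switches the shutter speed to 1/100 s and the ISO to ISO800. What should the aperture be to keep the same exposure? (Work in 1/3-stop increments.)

Shutter speed: 1/400 → 1/320 → 1/250 → 1/200 → 1/160 → 1/125 → 1/100 — 2 stops slower (brighter).
ISO: 6400 → 5000 → 4000 → 3200 → 2500 → 2000 → 1600 → 1250 → 1000 → 800 — 3 stops dropped (darker).
Net change so far: 1 stop darker. Offset with the aperture: f/5 → f/4.5 → f/4 → f/3.5.

f/3.5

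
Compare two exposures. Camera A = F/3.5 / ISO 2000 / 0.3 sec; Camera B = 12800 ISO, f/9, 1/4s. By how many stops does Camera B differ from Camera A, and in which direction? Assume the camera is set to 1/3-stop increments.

1/3 stop darker

Aperture: f/3.5 → f/4 → f/4.5 → f/5 → f/5.6 → f/6.3 → f/7.1 → f/8 → f/9 — 2 2/3 stops stopped down (darker).
Shutter speed: 0.3 → 1/4 — 1/3 stop faster (darker).
ISO: 2000 → 2500 → 3200 → 4000 → 5000 → 6400 → 8000 → 10000 → 12800 — 2 2/3 stops higher (brighter).
Net: −2 2/3 −1/3 +2 2/3 = −1/3 stops.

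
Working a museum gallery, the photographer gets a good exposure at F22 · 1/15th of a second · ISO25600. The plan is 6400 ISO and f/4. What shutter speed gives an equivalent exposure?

ISO: 25600 → 12800 → 6400 — 2 stops lower (darker).
Aperture: f/22 → f/16 → f/11 → f/8 → f/5.6 → f/4 — 5 stops wider (brighter).
Net change so far: 3 stops brighter. Offset with the shutter speed: 1/15 → 1/30 → 1/60 → 1/125.

1/125s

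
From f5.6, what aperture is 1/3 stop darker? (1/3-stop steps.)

f/6.3

Aperture: f/5.6 → f/6.3 — 1/3 stop smaller aperture (darker).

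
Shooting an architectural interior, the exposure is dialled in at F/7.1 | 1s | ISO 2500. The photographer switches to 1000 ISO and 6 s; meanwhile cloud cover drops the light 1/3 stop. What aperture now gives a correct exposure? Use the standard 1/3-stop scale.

f/10

Scene light: 1/3 stop darker.
ISO: 2500 → 2000 → 1600 → 1250 → 1000 — 1 1/3 stops lower (darker).
Shutter speed: 1 → 1.3 → 1.6 → 2 → 2.5 → 3.2 → 4 → 5 → 6 — 2 2/3 stops slower (brighter).
Net so far: 1 stop brighter. Aperture: f/7.1 → f/8 → f/9 → f/10.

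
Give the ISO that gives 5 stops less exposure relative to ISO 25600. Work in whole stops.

ISO: 25600 → 12800 → 6400 → 3200 → 1600 → 800 — 5 stops lower (darker).

ISO 800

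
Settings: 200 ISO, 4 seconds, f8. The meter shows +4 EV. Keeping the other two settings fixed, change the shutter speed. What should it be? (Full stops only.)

1/4s

Overexposed by 4 stops → need 4 stops darker.
Shutter speed: 4 → 2 → 1 → 1/2 → 1/4.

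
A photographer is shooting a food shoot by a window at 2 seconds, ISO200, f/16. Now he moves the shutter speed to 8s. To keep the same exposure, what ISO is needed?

Shutter speed: 2 → 4 → 8 — 2 stops slower (brighter).
Need 2 stops darker from the ISO: 200 → 100 → 50.

ISO 50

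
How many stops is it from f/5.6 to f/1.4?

4 stops

f/5.6 → f/4 → f/2.8 → f/2 → f/1.4 — count the steps: 4 stops.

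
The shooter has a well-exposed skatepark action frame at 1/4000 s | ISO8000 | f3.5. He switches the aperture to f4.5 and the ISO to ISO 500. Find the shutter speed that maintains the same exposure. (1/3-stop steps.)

Aperture: f/3.5 → f/4 → f/4.5 — 2/3 stop stopped down (darker).
ISO: 8000 → 6400 → 5000 → 4000 → 3200 → 2500 → 2000 → 1600 → 1250 → 1000 → 800 → 640 → 500 — 4 stops lower (darker).
Net change so far: 4 2/3 stops darker. Offset with the shutter speed: 1/4000 → 1/3200 → 1/2500 → 1/2000 → 1/1600 → 1/1250 → 1/1000 → 1/800 → 1/640 → 1/500 → 1/400 → 1/320 → 1/250 → 1/200 → 1/160.

1/160s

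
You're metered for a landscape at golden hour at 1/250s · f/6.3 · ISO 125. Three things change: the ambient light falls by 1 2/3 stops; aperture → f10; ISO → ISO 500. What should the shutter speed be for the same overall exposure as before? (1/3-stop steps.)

Scene light: 1 2/3 stops darker.
Aperture: f/6.3 → f/7.1 → f/8 → f/9 → f/10 — 1 1/3 stops smaller aperture (darker).
ISO: 125 → 160 → 200 → 250 → 320 → 400 → 500 — 2 stops raised (brighter).
Net so far: 1 stop darker. Shutter speed: 1/250 → 1/200 → 1/160 → 1/125.

1/125s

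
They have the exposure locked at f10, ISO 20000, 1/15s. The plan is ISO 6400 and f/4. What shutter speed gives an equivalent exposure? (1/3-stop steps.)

1/30s

ISO: 20000 → 16000 → 12800 → 10000 → 8000 → 6400 — 1 2/3 stops lower (darker).
Aperture: f/10 → f/9 → f/8 → f/7.1 → f/6.3 → f/5.6 → f/5 → f/4.5 → f/4 — 2 2/3 stops opened up (brighter).
Net change so far: 1 stop brighter. Offset with the shutter speed: 1/15 → 1/20 → 1/25 → 1/30.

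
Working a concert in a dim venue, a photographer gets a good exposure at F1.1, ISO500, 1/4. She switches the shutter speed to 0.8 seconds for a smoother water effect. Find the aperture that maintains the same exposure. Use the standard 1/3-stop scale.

Shutter speed: 1/4 → 0.3 → 0.4 → 0.5 → 0.6 → 0.8 — 1 2/3 stops slower (brighter).
Need 1 2/3 stops darker from the aperture: f/1.1 → f/1.2 → f/1.4 → f/1.6 → f/1.8 → f/2.

f/2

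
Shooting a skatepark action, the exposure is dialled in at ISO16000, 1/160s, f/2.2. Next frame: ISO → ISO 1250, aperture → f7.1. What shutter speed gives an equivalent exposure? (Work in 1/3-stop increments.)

0.8 s

ISO: 16000 → 12800 → 10000 → 8000 → 6400 → 5000 → 4000 → 3200 → 2500 → 2000 → 1600 → 1250 — 3 2/3 stops lower (darker).
Aperture: f/2.2 → f/2.5 → f/2.8 → f/3.2 → f/3.5 → f/4 → f/4.5 → f/5 → f/5.6 → f/6.3 → f/7.1 — 3 1/3 stops stopped down (darker).
Net change so far: 7 stops darker. Offset with the shutter speed: 1/160 → 1/125 → 1/100 → 1/80 → 1/60 → 1/50 → 1/40 → 1/30 → 1/25 → 1/20 → 1/15 → 1/13 → 1/10 → 1/8 → 1/6 → 1/5 → 1/4 → 0.3 → 0.4 → 0.5 → 0.6 → 0.8.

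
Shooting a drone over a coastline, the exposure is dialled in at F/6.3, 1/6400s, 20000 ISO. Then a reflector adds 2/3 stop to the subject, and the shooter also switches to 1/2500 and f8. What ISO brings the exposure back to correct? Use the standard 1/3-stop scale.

ISO 8000

Scene light: 2/3 stop brighter.
Shutter speed: 1/6400 → 1/5000 → 1/4000 → 1/3200 → 1/2500 — 1 1/3 stops slower (brighter).
Aperture: f/6.3 → f/7.1 → f/8 — 2/3 stop stopped down (darker).
Net so far: 1 1/3 stops brighter. ISO: 20000 → 16000 → 12800 → 10000 → 8000.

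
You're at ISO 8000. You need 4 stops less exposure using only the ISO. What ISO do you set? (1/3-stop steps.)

ISO: 8000 → 6400 → 5000 → 4000 → 3200 → 2500 → 2000 → 1600 → 1250 → 1000 → 800 → 640 → 500 — 4 stops lower (darker).

ISO 500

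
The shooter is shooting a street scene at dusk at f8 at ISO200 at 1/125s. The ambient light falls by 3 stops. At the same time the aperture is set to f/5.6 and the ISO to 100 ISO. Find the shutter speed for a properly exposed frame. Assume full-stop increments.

Scene light: 3 stops darker.
Aperture: f/8 → f/5.6 — 1 stop opened up (brighter).
ISO: 200 → 100 — 1 stop dropped (darker).
Net so far: 3 stops darker. Shutter speed: 1/125 → 1/60 → 1/30 → 1/15.

1/15s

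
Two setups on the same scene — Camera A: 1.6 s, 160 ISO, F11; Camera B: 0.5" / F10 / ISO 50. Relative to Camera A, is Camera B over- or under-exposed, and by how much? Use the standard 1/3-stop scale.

3 stops darker

Aperture: f/11 → f/10 — 1/3 stop wider (brighter).
Shutter speed: 1.6 → 1.3 → 1 → 0.8 → 0.6 → 0.5 — 1 2/3 stops shorter (darker).
ISO: 160 → 125 → 100 → 80 → 64 → 50 — 1 2/3 stops dropped (darker).
Net: +1/3 −1 2/3 −1 2/3 = −3 stops.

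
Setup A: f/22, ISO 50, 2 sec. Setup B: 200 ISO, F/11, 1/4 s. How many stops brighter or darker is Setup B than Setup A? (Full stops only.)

1 stop brighter

Aperture: f/22 → f/16 → f/11 — 2 stops opened up (brighter).
Shutter speed: 2 → 1 → 1/2 → 1/4 — 3 stops shorter (darker).
ISO: 50 → 100 → 200 — 2 stops raised (brighter).
Net: +2 −3 +2 = +1 stop.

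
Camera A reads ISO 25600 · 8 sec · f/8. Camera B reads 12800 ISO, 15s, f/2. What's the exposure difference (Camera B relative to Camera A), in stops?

Aperture: f/8 → f/5.6 → f/4 → f/2.8 → f/2 — 4 stops larger aperture (brighter).
Shutter speed: 8 → 15 — 1 stop slower (brighter).
ISO: 25600 → 12800 — 1 stop dropped (darker).
Net: +4 +1 −1 = +4 stops.

4 stops brighter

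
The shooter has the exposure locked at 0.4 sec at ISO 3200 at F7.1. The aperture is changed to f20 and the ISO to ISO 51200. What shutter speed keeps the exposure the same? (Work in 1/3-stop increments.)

Aperture: f/7.1 → f/8 → f/9 → f/10 → f/11 → f/13 → f/14 → f/16 → f/18 → f/20 — 3 stops narrower (darker).
ISO: 3200 → 4000 → 5000 → 6400 → 8000 → 10000 → 12800 → 16000 → 20000 → 25600 → 32000 → 40000 → 51200 — 4 stops higher (brighter).
Net change so far: 1 stop brighter. Offset with the shutter speed: 0.4 → 0.3 → 1/4 → 1/5.

1/5s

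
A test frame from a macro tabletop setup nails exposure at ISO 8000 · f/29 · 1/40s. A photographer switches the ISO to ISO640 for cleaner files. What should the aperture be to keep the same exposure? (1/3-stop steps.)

ISO: 8000 → 6400 → 5000 → 4000 → 3200 → 2500 → 2000 → 1600 → 1250 → 1000 → 800 → 640 — 3 2/3 stops dropped (darker).
Need 3 2/3 stops brighter from the aperture: f/29 → f/25 → f/22 → f/20 → f/18 → f/16 → f/14 → f/13 → f/11 → f/10 → f/9 → f/8.

f/8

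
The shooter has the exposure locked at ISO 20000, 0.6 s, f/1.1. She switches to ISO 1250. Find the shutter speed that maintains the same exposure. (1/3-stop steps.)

ISO: 20000 → 16000 → 12800 → 10000 → 8000 → 6400 → 5000 → 4000 → 3200 → 2500 → 2000 → 1600 → 1250 — 4 stops lower (darker).
Need 4 stops brighter from the shutter speed: 0.6 → 0.8 → 1 → 1.3 → 1.6 → 2 → 2.5 → 3.2 → 4 → 5 → 6 → 8 → 10.

10 s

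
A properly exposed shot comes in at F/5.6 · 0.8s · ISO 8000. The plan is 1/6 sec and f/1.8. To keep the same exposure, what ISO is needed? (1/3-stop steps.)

ISO 4000

Shutter speed: 0.8 → 0.6 → 0.5 → 0.4 → 0.3 → 1/4 → 1/5 → 1/6 — 2 1/3 stops shorter (darker).
Aperture: f/5.6 → f/5 → f/4.5 → f/4 → f/3.5 → f/3.2 → f/2.8 → f/2.5 → f/2.2 → f/2 → f/1.8 — 3 1/3 stops larger aperture (brighter).
Net change so far: 1 stop brighter. Offset with the ISO: 8000 → 6400 → 5000 → 4000.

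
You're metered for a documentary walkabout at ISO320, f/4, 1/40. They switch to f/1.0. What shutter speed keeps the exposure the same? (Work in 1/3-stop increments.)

Aperture: f/4 → f/3.5 → f/3.2 → f/2.8 → f/2.5 → f/2.2 → f/2 → f/1.8 → f/1.6 → f/1.4 → f/1.2 → f/1.1 → f/1.0 — 4 stops larger aperture (brighter).
Need 4 stops darker from the shutter speed: 1/40 → 1/50 → 1/60 → 1/80 → 1/100 → 1/125 → 1/160 → 1/200 → 1/250 → 1/320 → 1/400 → 1/500 → 1/640.

1/640s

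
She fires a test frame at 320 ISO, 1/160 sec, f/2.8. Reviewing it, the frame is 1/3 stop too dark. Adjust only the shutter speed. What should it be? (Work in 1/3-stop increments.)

1/125s

Underexposed by 1/3 stop → need 1/3 stop brighter.
Shutter speed: 1/160 → 1/125.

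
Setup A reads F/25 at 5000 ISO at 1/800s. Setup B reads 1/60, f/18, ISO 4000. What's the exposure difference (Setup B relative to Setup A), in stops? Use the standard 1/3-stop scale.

Aperture: f/25 → f/22 → f/20 → f/18 — 1 stop larger aperture (brighter).
Shutter speed: 1/800 → 1/640 → 1/500 → 1/400 → 1/320 → 1/250 → 1/200 → 1/160 → 1/125 → 1/100 → 1/80 → 1/60 — 3 2/3 stops slower (brighter).
ISO: 5000 → 4000 — 1/3 stop lower (darker).
Net: +1 +3 2/3 −1/3 = +4 1/3 stops.

4 1/3 stops brighter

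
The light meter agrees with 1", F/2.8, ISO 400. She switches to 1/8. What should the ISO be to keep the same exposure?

Shutter speed: 1 → 1/2 → 1/4 → 1/8 — 3 stops faster (darker).
Need 3 stops brighter from the ISO: 400 → 800 → 1600 → 3200.

ISO 3200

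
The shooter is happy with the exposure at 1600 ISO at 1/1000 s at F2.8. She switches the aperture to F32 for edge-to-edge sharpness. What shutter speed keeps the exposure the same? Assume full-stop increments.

1/8s

Aperture: f/2.8 → f/4 → f/5.6 → f/8 → f/11 → f/16 → f/22 → f/32 — 7 stops smaller aperture (darker).
Need 7 stops brighter from the shutter speed: 1/1000 → 1/500 → 1/250 → 1/125 → 1/60 → 1/30 → 1/15 → 1/8.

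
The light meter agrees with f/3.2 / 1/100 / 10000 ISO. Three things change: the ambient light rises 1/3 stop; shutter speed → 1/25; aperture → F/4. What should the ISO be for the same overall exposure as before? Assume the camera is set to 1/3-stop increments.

ISO 3200

Scene light: 1/3 stop brighter.
Shutter speed: 1/100 → 1/80 → 1/60 → 1/50 → 1/40 → 1/30 → 1/25 — 2 stops slower (brighter).
Aperture: f/3.2 → f/3.5 → f/4 — 2/3 stop smaller aperture (darker).
Net so far: 1 2/3 stops brighter. ISO: 10000 → 8000 → 6400 → 5000 → 4000 → 3200.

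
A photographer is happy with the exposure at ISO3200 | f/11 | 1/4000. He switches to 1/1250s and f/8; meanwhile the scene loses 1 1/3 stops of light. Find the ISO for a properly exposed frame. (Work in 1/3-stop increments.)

Scene light: 1 1/3 stops darker.
Shutter speed: 1/4000 → 1/3200 → 1/2500 → 1/2000 → 1/1600 → 1/1250 — 1 2/3 stops slower (brighter).
Aperture: f/11 → f/10 → f/9 → f/8 — 1 stop opened up (brighter).
Net so far: 1 1/3 stops brighter. ISO: 3200 → 2500 → 2000 → 1600 → 1250.

ISO 1250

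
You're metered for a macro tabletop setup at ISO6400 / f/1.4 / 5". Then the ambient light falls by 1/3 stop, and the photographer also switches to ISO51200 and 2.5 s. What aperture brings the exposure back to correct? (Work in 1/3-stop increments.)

Scene light: 1/3 stop darker.
ISO: 6400 → 8000 → 10000 → 12800 → 16000 → 20000 → 25600 → 32000 → 40000 → 51200 — 3 stops higher (brighter).
Shutter speed: 5 → 4 → 3.2 → 2.5 — 1 stop faster (darker).
Net so far: 1 2/3 stops brighter. Aperture: f/1.4 → f/1.6 → f/1.8 → f/2 → f/2.2 → f/2.5.

f/2.5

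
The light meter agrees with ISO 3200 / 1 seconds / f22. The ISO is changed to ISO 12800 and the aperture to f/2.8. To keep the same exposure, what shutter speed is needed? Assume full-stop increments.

ISO: 3200 → 6400 → 12800 — 2 stops raised (brighter).
Aperture: f/22 → f/16 → f/11 → f/8 → f/5.6 → f/4 → f/2.8 — 6 stops opened up (brighter).
Net change so far: 8 stops brighter. Offset with the shutter speed: 1 → 1/2 → 1/4 → 1/8 → 1/15 → 1/30 → 1/60 → 1/125 → 1/250.

1/250s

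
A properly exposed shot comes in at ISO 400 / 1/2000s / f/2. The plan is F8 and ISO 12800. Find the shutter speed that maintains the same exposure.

1/4000s

Aperture: f/2 → f/2.8 → f/4 → f/5.6 → f/8 — 4 stops stopped down (darker).
ISO: 400 → 800 → 1600 → 3200 → 6400 → 12800 — 5 stops raised (brighter).
Net change so far: 1 stop brighter. Offset with the shutter speed: 1/2000 → 1/4000.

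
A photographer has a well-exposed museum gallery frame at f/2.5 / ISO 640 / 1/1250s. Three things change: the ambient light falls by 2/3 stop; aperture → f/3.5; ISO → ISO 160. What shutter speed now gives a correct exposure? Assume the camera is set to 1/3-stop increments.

Scene light: 2/3 stop darker.
Aperture: f/2.5 → f/2.8 → f/3.2 → f/3.5 — 1 stop smaller aperture (darker).
ISO: 640 → 500 → 400 → 320 → 250 → 200 → 160 — 2 stops dropped (darker).
Net so far: 3 2/3 stops darker. Shutter speed: 1/1250 → 1/1000 → 1/800 → 1/640 → 1/500 → 1/400 → 1/320 → 1/250 → 1/200 → 1/160 → 1/125 → 1/100.

1/100s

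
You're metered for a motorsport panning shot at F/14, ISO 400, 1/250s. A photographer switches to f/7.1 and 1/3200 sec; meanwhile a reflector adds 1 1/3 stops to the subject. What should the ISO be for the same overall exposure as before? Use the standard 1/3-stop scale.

ISO 500

Scene light: 1 1/3 stops brighter.
Aperture: f/14 → f/13 → f/11 → f/10 → f/9 → f/8 → f/7.1 — 2 stops wider (brighter).
Shutter speed: 1/250 → 1/320 → 1/400 → 1/500 → 1/640 → 1/800 → 1/1000 → 1/1250 → 1/1600 → 1/2000 → 1/2500 → 1/3200 — 3 2/3 stops faster (darker).
Net so far: 1/3 stop darker. ISO: 400 → 500.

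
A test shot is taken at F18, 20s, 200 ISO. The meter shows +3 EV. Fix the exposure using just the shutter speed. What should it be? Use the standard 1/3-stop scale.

2.5 s

Overexposed by 3 stops → need 3 stops darker.
Shutter speed: 20 → 15 → 13 → 10 → 8 → 6 → 5 → 4 → 3.2 → 2.5.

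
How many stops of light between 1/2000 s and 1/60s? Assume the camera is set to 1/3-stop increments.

1/2000 → 1/1600 → 1/1250 → 1/1000 → 1/800 → 1/640 → 1/500 → 1/400 → 1/320 → 1/250 → 1/200 → 1/160 → 1/125 → 1/100 → 1/80 → 1/60 — count the steps: 15 third-stops = 5 stops.

5 stops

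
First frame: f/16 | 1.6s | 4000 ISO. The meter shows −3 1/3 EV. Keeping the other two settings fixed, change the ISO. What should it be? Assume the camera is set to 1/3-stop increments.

ISO 40000

Underexposed by 3 1/3 stops → need 3 1/3 stops brighter.
ISO: 4000 → 5000 → 6400 → 8000 → 10000 → 12800 → 16000 → 20000 → 25600 → 32000 → 40000.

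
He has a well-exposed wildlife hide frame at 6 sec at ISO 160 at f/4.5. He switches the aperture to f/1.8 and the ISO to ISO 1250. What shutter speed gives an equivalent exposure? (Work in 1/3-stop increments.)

Aperture: f/4.5 → f/4 → f/3.5 → f/3.2 → f/2.8 → f/2.5 → f/2.2 → f/2 → f/1.8 — 2 2/3 stops larger aperture (brighter).
ISO: 160 → 200 → 250 → 320 → 400 → 500 → 640 → 800 → 1000 → 1250 — 3 stops higher (brighter).
Net change so far: 5 2/3 stops brighter. Offset with the shutter speed: 6 → 5 → 4 → 3.2 → 2.5 → 2 → 1.6 → 1.3 → 1 → 0.8 → 0.6 → 0.5 → 0.4 → 0.3 → 1/4 → 1/5 → 1/6 → 1/8.

1/8s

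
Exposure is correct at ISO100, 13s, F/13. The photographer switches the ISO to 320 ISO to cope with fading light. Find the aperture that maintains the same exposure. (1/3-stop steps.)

f/22

ISO: 100 → 125 → 160 → 200 → 250 → 320 — 1 2/3 stops higher (brighter).
Need 1 2/3 stops darker from the aperture: f/13 → f/14 → f/16 → f/18 → f/20 → f/22.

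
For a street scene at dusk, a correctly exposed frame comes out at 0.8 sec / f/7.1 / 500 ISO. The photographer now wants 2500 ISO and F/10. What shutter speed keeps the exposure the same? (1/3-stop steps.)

0.3 s

ISO: 500 → 640 → 800 → 1000 → 1250 → 1600 → 2000 → 2500 — 2 1/3 stops higher (brighter).
Aperture: f/7.1 → f/8 → f/9 → f/10 — 1 stop smaller aperture (darker).
Net change so far: 1 1/3 stops brighter. Offset with the shutter speed: 0.8 → 0.6 → 0.5 → 0.4 → 0.3.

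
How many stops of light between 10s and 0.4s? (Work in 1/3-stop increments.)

10 → 8 → 6 → 5 → 4 → 3.2 → 2.5 → 2 → 1.6 → 1.3 → 1 → 0.8 → 0.6 → 0.5 → 0.4 — count the steps: 14 third-stops = 4 2/3 stops.

4 2/3 stops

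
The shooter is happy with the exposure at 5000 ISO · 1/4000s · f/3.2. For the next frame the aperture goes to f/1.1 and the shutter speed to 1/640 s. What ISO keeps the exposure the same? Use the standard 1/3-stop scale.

Aperture: f/3.2 → f/2.8 → f/2.5 → f/2.2 → f/2 → f/1.8 → f/1.6 → f/1.4 → f/1.2 → f/1.1 — 3 stops wider (brighter).
Shutter speed: 1/4000 → 1/3200 → 1/2500 → 1/2000 → 1/1600 → 1/1250 → 1/1000 → 1/800 → 1/640 — 2 2/3 stops slower (brighter).
Net change so far: 5 2/3 stops brighter. Offset with the ISO: 5000 → 4000 → 3200 → 2500 → 2000 → 1600 → 1250 → 1000 → 800 → 640 → 500 → 400 → 320 → 250 → 200 → 160 → 125 → 100.

ISO 100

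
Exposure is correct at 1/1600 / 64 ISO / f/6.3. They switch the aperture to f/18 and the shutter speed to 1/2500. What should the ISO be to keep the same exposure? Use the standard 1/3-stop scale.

ISO 800

Aperture: f/6.3 → f/7.1 → f/8 → f/9 → f/10 → f/11 → f/13 → f/14 → f/16 → f/18 — 3 stops smaller aperture (darker).
Shutter speed: 1/1600 → 1/2000 → 1/2500 — 2/3 stop shorter (darker).
Net change so far: 3 2/3 stops darker. Offset with the ISO: 64 → 80 → 100 → 125 → 160 → 200 → 250 → 320 → 400 → 500 → 640 → 800.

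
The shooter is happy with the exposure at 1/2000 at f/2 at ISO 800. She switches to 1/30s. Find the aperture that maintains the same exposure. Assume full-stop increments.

f/16

Shutter speed: 1/2000 → 1/1000 → 1/500 → 1/250 → 1/125 → 1/60 → 1/30 — 6 stops longer (brighter).
Need 6 stops darker from the aperture: f/2 → f/2.8 → f/4 → f/5.6 → f/8 → f/11 → f/16.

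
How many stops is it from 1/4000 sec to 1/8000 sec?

1 stop

1/4000 → 1/8000 — count the steps: 1 stop.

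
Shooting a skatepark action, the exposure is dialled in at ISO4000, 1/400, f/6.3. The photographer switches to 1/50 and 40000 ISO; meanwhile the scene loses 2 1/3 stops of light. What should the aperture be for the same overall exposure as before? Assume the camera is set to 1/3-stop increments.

Scene light: 2 1/3 stops darker.
Shutter speed: 1/400 → 1/320 → 1/250 → 1/200 → 1/160 → 1/125 → 1/100 → 1/80 → 1/60 → 1/50 — 3 stops longer (brighter).
ISO: 4000 → 5000 → 6400 → 8000 → 10000 → 12800 → 16000 → 20000 → 25600 → 32000 → 40000 — 3 1/3 stops higher (brighter).
Net so far: 4 stops brighter. Aperture: f/6.3 → f/7.1 → f/8 → f/9 → f/10 → f/11 → f/13 → f/14 → f/16 → f/18 → f/20 → f/22 → f/25.

f/25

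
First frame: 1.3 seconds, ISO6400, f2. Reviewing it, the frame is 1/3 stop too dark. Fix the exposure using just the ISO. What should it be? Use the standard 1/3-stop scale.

ISO 8000

Underexposed by 1/3 stop → need 1/3 stop brighter.
ISO: 6400 → 8000.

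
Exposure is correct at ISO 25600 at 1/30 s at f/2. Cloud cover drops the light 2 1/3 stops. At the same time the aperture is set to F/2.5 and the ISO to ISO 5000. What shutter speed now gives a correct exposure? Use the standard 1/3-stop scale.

1.3 s

Scene light: 2 1/3 stops darker.
Aperture: f/2 → f/2.2 → f/2.5 — 2/3 stop stopped down (darker).
ISO: 25600 → 20000 → 16000 → 12800 → 10000 → 8000 → 6400 → 5000 — 2 1/3 stops dropped (darker).
Net so far: 5 1/3 stops darker. Shutter speed: 1/30 → 1/25 → 1/20 → 1/15 → 1/13 → 1/10 → 1/8 → 1/6 → 1/5 → 1/4 → 0.3 → 0.4 → 0.5 → 0.6 → 0.8 → 1 → 1.3.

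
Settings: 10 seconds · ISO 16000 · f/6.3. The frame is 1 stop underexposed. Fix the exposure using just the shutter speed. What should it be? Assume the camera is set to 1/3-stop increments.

20 s

Underexposed by 1 stop → need 1 stop brighter.
Shutter speed: 10 → 13 → 15 → 20.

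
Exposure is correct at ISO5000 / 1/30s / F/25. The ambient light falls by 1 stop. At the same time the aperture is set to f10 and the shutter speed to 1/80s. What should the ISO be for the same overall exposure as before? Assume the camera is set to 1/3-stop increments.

Scene light: 1 stop darker.
Aperture: f/25 → f/22 → f/20 → f/18 → f/16 → f/14 → f/13 → f/11 → f/10 — 2 2/3 stops opened up (brighter).
Shutter speed: 1/30 → 1/40 → 1/50 → 1/60 → 1/80 — 1 1/3 stops faster (darker).
Net so far: 1/3 stop brighter. ISO: 5000 → 4000.

ISO 4000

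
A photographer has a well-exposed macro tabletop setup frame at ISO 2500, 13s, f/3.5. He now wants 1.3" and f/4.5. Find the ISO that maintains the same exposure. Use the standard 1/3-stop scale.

ISO 40000

Shutter speed: 13 → 10 → 8 → 6 → 5 → 4 → 3.2 → 2.5 → 2 → 1.6 → 1.3 — 3 1/3 stops faster (darker).
Aperture: f/3.5 → f/4 → f/4.5 — 2/3 stop narrower (darker).
Net change so far: 4 stops darker. Offset with the ISO: 2500 → 3200 → 4000 → 5000 → 6400 → 8000 → 10000 → 12800 → 16000 → 20000 → 25600 → 32000 → 40000.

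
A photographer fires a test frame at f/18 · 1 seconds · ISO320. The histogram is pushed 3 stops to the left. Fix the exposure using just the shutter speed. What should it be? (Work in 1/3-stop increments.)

8 s

Underexposed by 3 stops → need 3 stops brighter.
Shutter speed: 1 → 1.3 → 1.6 → 2 → 2.5 → 3.2 → 4 → 5 → 6 → 8.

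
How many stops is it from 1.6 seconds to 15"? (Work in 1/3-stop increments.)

3 1/3 stops

1.6 → 2 → 2.5 → 3.2 → 4 → 5 → 6 → 8 → 10 → 13 → 15 — count the steps: 10 third-stops = 3 1/3 stops.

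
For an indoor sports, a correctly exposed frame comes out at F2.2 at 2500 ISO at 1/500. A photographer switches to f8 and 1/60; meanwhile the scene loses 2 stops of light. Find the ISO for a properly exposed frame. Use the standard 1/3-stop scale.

ISO 16000

Scene light: 2 stops darker.
Aperture: f/2.2 → f/2.5 → f/2.8 → f/3.2 → f/3.5 → f/4 → f/4.5 → f/5 → f/5.6 → f/6.3 → f/7.1 → f/8 — 3 2/3 stops stopped down (darker).
Shutter speed: 1/500 → 1/400 → 1/320 → 1/250 → 1/200 → 1/160 → 1/125 → 1/100 → 1/80 → 1/60 — 3 stops longer (brighter).
Net so far: 2 2/3 stops darker. ISO: 2500 → 3200 → 4000 → 5000 → 6400 → 8000 → 10000 → 12800 → 16000.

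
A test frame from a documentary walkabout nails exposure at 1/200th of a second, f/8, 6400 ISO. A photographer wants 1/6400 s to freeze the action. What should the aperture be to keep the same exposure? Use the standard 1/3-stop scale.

Shutter speed: 1/200 → 1/250 → 1/320 → 1/400 → 1/500 → 1/640 → 1/800 → 1/1000 → 1/1250 → 1/1600 → 1/2000 → 1/2500 → 1/3200 → 1/4000 → 1/5000 → 1/6400 — 5 stops faster (darker).
Need 5 stops brighter from the aperture: f/8 → f/7.1 → f/6.3 → f/5.6 → f/5 → f/4.5 → f/4 → f/3.5 → f/3.2 → f/2.8 → f/2.5 → f/2.2 → f/2 → f/1.8 → f/1.6 → f/1.4.

f/1.4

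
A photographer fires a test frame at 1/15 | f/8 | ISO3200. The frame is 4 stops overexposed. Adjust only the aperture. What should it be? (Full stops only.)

Overexposed by 4 stops → need 4 stops darker.
Aperture: f/8 → f/11 → f/16 → f/22 → f/32.

f/32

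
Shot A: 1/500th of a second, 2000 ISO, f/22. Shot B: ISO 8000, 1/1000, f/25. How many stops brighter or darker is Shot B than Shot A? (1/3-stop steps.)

Aperture: f/22 → f/25 — 1/3 stop narrower (darker).
Shutter speed: 1/500 → 1/640 → 1/800 → 1/1000 — 1 stop shorter (darker).
ISO: 2000 → 2500 → 3200 → 4000 → 5000 → 6400 → 8000 — 2 stops raised (brighter).
Net: −1/3 −1 +2 = +2/3 stops.

2/3 stop brighter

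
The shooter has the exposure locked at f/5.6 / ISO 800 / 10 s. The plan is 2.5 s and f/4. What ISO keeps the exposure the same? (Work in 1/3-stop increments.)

ISO 1600

Shutter speed: 10 → 8 → 6 → 5 → 4 → 3.2 → 2.5 — 2 stops shorter (darker).
Aperture: f/5.6 → f/5 → f/4.5 → f/4 — 1 stop wider (brighter).
Net change so far: 1 stop darker. Offset with the ISO: 800 → 1000 → 1250 → 1600.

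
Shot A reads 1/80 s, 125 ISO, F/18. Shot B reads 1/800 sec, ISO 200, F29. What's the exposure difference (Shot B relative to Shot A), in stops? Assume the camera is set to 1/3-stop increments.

4 stops darker

Aperture: f/18 → f/20 → f/22 → f/25 → f/29 — 1 1/3 stops stopped down (darker).
Shutter speed: 1/80 → 1/100 → 1/125 → 1/160 → 1/200 → 1/250 → 1/320 → 1/400 → 1/500 → 1/640 → 1/800 — 3 1/3 stops shorter (darker).
ISO: 125 → 160 → 200 — 2/3 stop raised (brighter).
Net: −1 1/3 −3 1/3 +2/3 = −4 stops.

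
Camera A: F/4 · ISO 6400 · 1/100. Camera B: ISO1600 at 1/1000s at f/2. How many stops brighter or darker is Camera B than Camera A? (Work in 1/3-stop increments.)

Aperture: f/4 → f/3.5 → f/3.2 → f/2.8 → f/2.5 → f/2.2 → f/2 — 2 stops larger aperture (brighter).
Shutter speed: 1/100 → 1/125 → 1/160 → 1/200 → 1/250 → 1/320 → 1/400 → 1/500 → 1/640 → 1/800 → 1/1000 — 3 1/3 stops faster (darker).
ISO: 6400 → 5000 → 4000 → 3200 → 2500 → 2000 → 1600 — 2 stops dropped (darker).
Net: +2 −3 1/3 −2 = −3 1/3 stops.

3 1/3 stops darker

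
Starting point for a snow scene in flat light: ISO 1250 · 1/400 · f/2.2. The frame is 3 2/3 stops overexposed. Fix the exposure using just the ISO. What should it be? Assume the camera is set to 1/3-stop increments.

ISO 100

Overexposed by 3 2/3 stops → need 3 2/3 stops darker.
ISO: 1250 → 1000 → 800 → 640 → 500 → 400 → 320 → 250 → 200 → 160 → 125 → 100.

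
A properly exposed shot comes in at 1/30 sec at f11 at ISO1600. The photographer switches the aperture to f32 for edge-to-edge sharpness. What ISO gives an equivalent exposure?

Aperture: f/11 → f/16 → f/22 → f/32 — 3 stops stopped down (darker).
Need 3 stops brighter from the ISO: 1600 → 3200 → 6400 → 12800.

ISO 12800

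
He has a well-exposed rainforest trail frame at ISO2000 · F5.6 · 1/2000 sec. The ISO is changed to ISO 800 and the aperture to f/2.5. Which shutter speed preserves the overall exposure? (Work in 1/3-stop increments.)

1/4000s

ISO: 2000 → 1600 → 1250 → 1000 → 800 — 1 1/3 stops lower (darker).
Aperture: f/5.6 → f/5 → f/4.5 → f/4 → f/3.5 → f/3.2 → f/2.8 → f/2.5 — 2 1/3 stops opened up (brighter).
Net change so far: 1 stop brighter. Offset with the shutter speed: 1/2000 → 1/2500 → 1/3200 → 1/4000.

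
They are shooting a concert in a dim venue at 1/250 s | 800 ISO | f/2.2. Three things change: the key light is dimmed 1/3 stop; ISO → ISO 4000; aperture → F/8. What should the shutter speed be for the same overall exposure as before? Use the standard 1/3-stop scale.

1/80s

Scene light: 1/3 stop darker.
ISO: 800 → 1000 → 1250 → 1600 → 2000 → 2500 → 3200 → 4000 — 2 1/3 stops higher (brighter).
Aperture: f/2.2 → f/2.5 → f/2.8 → f/3.2 → f/3.5 → f/4 → f/4.5 → f/5 → f/5.6 → f/6.3 → f/7.1 → f/8 — 3 2/3 stops stopped down (darker).
Net so far: 1 2/3 stops darker. Shutter speed: 1/250 → 1/200 → 1/160 → 1/125 → 1/100 → 1/80.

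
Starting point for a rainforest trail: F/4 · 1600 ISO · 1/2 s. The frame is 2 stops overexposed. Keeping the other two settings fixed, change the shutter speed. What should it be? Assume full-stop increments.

Overexposed by 2 stops → need 2 stops darker.
Shutter speed: 1/2 → 1/4 → 1/8.

1/8s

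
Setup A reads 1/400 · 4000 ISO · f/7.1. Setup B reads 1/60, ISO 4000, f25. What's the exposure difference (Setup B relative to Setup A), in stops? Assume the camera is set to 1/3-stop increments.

1 stop darker

Aperture: f/7.1 → f/8 → f/9 → f/10 → f/11 → f/13 → f/14 → f/16 → f/18 → f/20 → f/22 → f/25 — 3 2/3 stops narrower (darker).
Shutter speed: 1/400 → 1/320 → 1/250 → 1/200 → 1/160 → 1/125 → 1/100 → 1/80 → 1/60 — 2 2/3 stops slower (brighter).
ISO: unchanged.
Net: −3 2/3 +2 2/3 = −1 stop.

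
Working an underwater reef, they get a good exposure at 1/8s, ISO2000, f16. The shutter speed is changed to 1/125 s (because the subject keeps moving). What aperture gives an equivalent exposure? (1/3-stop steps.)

Shutter speed: 1/8 → 1/10 → 1/13 → 1/15 → 1/20 → 1/25 → 1/30 → 1/40 → 1/50 → 1/60 → 1/80 → 1/100 → 1/125 — 4 stops shorter (darker).
Need 4 stops brighter from the aperture: f/16 → f/14 → f/13 → f/11 → f/10 → f/9 → f/8 → f/7.1 → f/6.3 → f/5.6 → f/5 → f/4.5 → f/4.

f/4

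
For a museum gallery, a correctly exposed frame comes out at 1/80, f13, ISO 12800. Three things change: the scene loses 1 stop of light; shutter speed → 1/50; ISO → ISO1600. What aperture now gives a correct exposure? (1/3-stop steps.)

Scene light: 1 stop darker.
Shutter speed: 1/80 → 1/60 → 1/50 — 2/3 stop longer (brighter).
ISO: 12800 → 10000 → 8000 → 6400 → 5000 → 4000 → 3200 → 2500 → 2000 → 1600 — 3 stops dropped (darker).
Net so far: 3 1/3 stops darker. Aperture: f/13 → f/11 → f/10 → f/9 → f/8 → f/7.1 → f/6.3 → f/5.6 → f/5 → f/4.5 → f/4.

f/4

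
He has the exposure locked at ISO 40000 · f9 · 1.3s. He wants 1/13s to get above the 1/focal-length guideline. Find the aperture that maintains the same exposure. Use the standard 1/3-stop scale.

Shutter speed: 1.3 → 1 → 0.8 → 0.6 → 0.5 → 0.4 → 0.3 → 1/4 → 1/5 → 1/6 → 1/8 → 1/10 → 1/13 — 4 stops shorter (darker).
Need 4 stops brighter from the aperture: f/9 → f/8 → f/7.1 → f/6.3 → f/5.6 → f/5 → f/4.5 → f/4 → f/3.5 → f/3.2 → f/2.8 → f/2.5 → f/2.2.

f/2.2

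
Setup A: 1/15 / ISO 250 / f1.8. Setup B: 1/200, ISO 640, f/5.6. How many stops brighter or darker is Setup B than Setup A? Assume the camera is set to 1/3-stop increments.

5 2/3 stops darker

Aperture: f/1.8 → f/2 → f/2.2 → f/2.5 → f/2.8 → f/3.2 → f/3.5 → f/4 → f/4.5 → f/5 → f/5.6 — 3 1/3 stops stopped down (darker).
Shutter speed: 1/15 → 1/20 → 1/25 → 1/30 → 1/40 → 1/50 → 1/60 → 1/80 → 1/100 → 1/125 → 1/160 → 1/200 — 3 2/3 stops faster (darker).
ISO: 250 → 320 → 400 → 500 → 640 — 1 1/3 stops raised (brighter).
Net: −3 1/3 −3 2/3 +1 1/3 = −5 2/3 stops.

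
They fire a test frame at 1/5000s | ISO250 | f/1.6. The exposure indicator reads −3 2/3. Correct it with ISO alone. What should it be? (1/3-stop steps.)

Underexposed by 3 2/3 stops → need 3 2/3 stops brighter.
ISO: 250 → 320 → 400 → 500 → 640 → 800 → 1000 → 1250 → 1600 → 2000 → 2500 → 3200.

ISO 3200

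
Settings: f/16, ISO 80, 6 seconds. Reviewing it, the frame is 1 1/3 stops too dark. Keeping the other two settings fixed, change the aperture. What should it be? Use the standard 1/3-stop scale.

Underexposed by 1 1/3 stops → need 1 1/3 stops brighter.
Aperture: f/16 → f/14 → f/13 → f/11 → f/10.

f/10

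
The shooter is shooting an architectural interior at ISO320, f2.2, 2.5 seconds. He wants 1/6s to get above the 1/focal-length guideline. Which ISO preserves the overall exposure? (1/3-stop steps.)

ISO 5000

Shutter speed: 2.5 → 2 → 1.6 → 1.3 → 1 → 0.8 → 0.6 → 0.5 → 0.4 → 0.3 → 1/4 → 1/5 → 1/6 — 4 stops shorter (darker).
Need 4 stops brighter from the ISO: 320 → 400 → 500 → 640 → 800 → 1000 → 1250 → 1600 → 2000 → 2500 → 3200 → 4000 → 5000.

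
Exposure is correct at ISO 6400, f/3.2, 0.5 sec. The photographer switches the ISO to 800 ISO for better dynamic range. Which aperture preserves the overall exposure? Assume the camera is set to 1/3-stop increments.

ISO: 6400 → 5000 → 4000 → 3200 → 2500 → 2000 → 1600 → 1250 → 1000 → 800 — 3 stops lower (darker).
Need 3 stops brighter from the aperture: f/3.2 → f/2.8 → f/2.5 → f/2.2 → f/2 → f/1.8 → f/1.6 → f/1.4 → f/1.2 → f/1.1.

f/1.1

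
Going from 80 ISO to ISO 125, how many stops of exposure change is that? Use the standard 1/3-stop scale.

80 → 100 → 125 — count the steps: 2 third-stops = 2/3 stop.

2/3 stop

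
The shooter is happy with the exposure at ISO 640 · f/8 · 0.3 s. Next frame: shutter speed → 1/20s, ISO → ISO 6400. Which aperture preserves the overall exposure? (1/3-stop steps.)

f/10

Shutter speed: 0.3 → 1/4 → 1/5 → 1/6 → 1/8 → 1/10 → 1/13 → 1/15 → 1/20 — 2 2/3 stops shorter (darker).
ISO: 640 → 800 → 1000 → 1250 → 1600 → 2000 → 2500 → 3200 → 4000 → 5000 → 6400 — 3 1/3 stops higher (brighter).
Net change so far: 2/3 stop brighter. Offset with the aperture: f/8 → f/9 → f/10.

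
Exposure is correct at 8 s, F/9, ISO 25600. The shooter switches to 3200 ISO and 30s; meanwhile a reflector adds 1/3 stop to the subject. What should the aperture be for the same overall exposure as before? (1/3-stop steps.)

f/7.1

Scene light: 1/3 stop brighter.
ISO: 25600 → 20000 → 16000 → 12800 → 10000 → 8000 → 6400 → 5000 → 4000 → 3200 — 3 stops dropped (darker).
Shutter speed: 8 → 10 → 13 → 15 → 20 → 25 → 30 — 2 stops slower (brighter).
Net so far: 2/3 stop darker. Aperture: f/9 → f/8 → f/7.1.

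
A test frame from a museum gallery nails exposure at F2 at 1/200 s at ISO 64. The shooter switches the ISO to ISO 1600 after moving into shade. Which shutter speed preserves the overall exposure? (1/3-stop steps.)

1/5000s

ISO: 64 → 80 → 100 → 125 → 160 → 200 → 250 → 320 → 400 → 500 → 640 → 800 → 1000 → 1250 → 1600 — 4 2/3 stops higher (brighter).
Need 4 2/3 stops darker from the shutter speed: 1/200 → 1/250 → 1/320 → 1/400 → 1/500 → 1/640 → 1/800 → 1/1000 → 1/1250 → 1/1600 → 1/2000 → 1/2500 → 1/3200 → 1/4000 → 1/5000.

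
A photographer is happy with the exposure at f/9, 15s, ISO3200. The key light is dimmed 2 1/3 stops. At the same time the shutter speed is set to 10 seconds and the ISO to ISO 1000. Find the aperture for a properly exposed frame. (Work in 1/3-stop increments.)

Scene light: 2 1/3 stops darker.
Shutter speed: 15 → 13 → 10 — 2/3 stop faster (darker).
ISO: 3200 → 2500 → 2000 → 1600 → 1250 → 1000 — 1 2/3 stops dropped (darker).
Net so far: 4 2/3 stops darker. Aperture: f/9 → f/8 → f/7.1 → f/6.3 → f/5.6 → f/5 → f/4.5 → f/4 → f/3.5 → f/3.2 → f/2.8 → f/2.5 → f/2.2 → f/2 → f/1.8.

f/1.8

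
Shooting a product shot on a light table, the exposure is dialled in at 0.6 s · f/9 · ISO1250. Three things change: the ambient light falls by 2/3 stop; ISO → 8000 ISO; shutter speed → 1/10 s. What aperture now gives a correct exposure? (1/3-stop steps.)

Scene light: 2/3 stop darker.
ISO: 1250 → 1600 → 2000 → 2500 → 3200 → 4000 → 5000 → 6400 → 8000 — 2 2/3 stops raised (brighter).
Shutter speed: 0.6 → 0.5 → 0.4 → 0.3 → 1/4 → 1/5 → 1/6 → 1/8 → 1/10 — 2 2/3 stops faster (darker).
Net so far: 2/3 stop darker. Aperture: f/9 → f/8 → f/7.1.

f/7.1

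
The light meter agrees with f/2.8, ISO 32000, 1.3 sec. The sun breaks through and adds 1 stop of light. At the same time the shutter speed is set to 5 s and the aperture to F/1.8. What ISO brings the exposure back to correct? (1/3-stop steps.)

Scene light: 1 stop brighter.
Shutter speed: 1.3 → 1.6 → 2 → 2.5 → 3.2 → 4 → 5 — 2 stops slower (brighter).
Aperture: f/2.8 → f/2.5 → f/2.2 → f/2 → f/1.8 — 1 1/3 stops wider (brighter).
Net so far: 4 1/3 stops brighter. ISO: 32000 → 25600 → 20000 → 16000 → 12800 → 10000 → 8000 → 6400 → 5000 → 4000 → 3200 → 2500 → 2000 → 1600.

ISO 1600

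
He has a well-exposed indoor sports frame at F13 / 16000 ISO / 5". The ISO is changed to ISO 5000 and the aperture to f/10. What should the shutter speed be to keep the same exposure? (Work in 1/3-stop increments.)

10 s

ISO: 16000 → 12800 → 10000 → 8000 → 6400 → 5000 — 1 2/3 stops dropped (darker).
Aperture: f/13 → f/11 → f/10 — 2/3 stop opened up (brighter).
Net change so far: 1 stop darker. Offset with the shutter speed: 5 → 6 → 8 → 10.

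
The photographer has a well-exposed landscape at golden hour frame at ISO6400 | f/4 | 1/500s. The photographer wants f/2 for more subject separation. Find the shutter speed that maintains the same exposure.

1/2000s

Aperture: f/4 → f/2.8 → f/2 — 2 stops wider (brighter).
Need 2 stops darker from the shutter speed: 1/500 → 1/1000 → 1/2000.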